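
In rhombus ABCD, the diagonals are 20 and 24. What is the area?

The diagonals of a rhombus divide it into four right triangles.
Each triangle has legs 20/ 2 = 10 and 24/2 = 12, so each has area (1/2)*10*12 = 60.
Four such triangles give total area = (d1 * d2) / 2 = 240.

240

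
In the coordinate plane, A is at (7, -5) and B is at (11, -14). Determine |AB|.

d = sqrt((11 - 7)^2 + (-14 - -5)^2)
d = sqrt(4^2 + -9^2)
d = sqrt(16 + 81)
d = sqrt(97)

sqrt(97)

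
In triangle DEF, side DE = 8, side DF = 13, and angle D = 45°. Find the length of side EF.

By the law of cosines: EF^2 = DE^2 + DF^2 - 2*DE*DF*cos(D)
EF^2 = 8^2 + 13^2 - 2*8*13*cos(45°)
EF^2 = 64 + 169 - 208*(sqrt(2)/2)
EF^2 = 233 - 104*sqrt(2)
EF = sqrt(233 - 104*sqrt(2))

sqrt(233 - 104*sqrt(2))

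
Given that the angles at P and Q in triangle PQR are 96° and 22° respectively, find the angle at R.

angle R = 180 - 96 - 22 = 62 degrees.

62 degrees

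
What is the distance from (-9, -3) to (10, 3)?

d = sqrt((19)^2 + (6)^2) = sqrt(397)

sqrt(397)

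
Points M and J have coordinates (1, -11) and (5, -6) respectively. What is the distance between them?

The horizontal distance is |5 - 1| = 4 and the vertical distance is |-6 - -11| = 5.
By the Pythagorean theorem, d = sqrt(4^2 + 5^2) = sqrt(41).

sqrt(41)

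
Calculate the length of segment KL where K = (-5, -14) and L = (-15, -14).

The horizontal distance is |-15 - -5| = 10 and the vertical distance is |-14 - -14| = 0.
By the Pythagorean theorem, d = sqrt(10^2 + 0^2) = sqrt(100) = 10.

10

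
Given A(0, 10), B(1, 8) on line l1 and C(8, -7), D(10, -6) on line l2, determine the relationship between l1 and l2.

Slope of line 1: m1 = (8 - 10)/(1 - 0) = -2/1 = -2
Slope of line 2: m2 = (-6 - -7)/(10 - 8) = 1/2 = 1/2
Two lines are perpendicular when the product of their slopes is -1 (negative reciprocals).
m1 * m2 = (-2) * (1/2) = -1, confirming perpendicularity.

Perpendicular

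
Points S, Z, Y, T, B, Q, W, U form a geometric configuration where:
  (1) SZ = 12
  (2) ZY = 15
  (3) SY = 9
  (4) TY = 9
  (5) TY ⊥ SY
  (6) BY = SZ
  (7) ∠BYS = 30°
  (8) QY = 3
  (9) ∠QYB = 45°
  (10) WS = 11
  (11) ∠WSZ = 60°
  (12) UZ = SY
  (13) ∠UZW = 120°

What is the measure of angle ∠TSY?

Step 1: By the law of cosines on triangle SYT: ST² = 9² + 9² − 2·9·9·cos(90°) = 162, so ST = 9·√2.
Step 2: By the inverse law of cosines on triangle TSY: cos(∠TSY) = ((9·√2)² + 9² − 9²) / (2·9·√2·9) = 162/229.1 = 0.7071, so ∠TSY = 45°.

Therefore, the measure of angle ∠TSY = 45°.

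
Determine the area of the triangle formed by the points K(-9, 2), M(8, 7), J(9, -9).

Shoelace: Area = (1/2)|-9(7--9) + 8(-9-2) + 9(2-7)| = (1/2)(277) = 277/2

277/2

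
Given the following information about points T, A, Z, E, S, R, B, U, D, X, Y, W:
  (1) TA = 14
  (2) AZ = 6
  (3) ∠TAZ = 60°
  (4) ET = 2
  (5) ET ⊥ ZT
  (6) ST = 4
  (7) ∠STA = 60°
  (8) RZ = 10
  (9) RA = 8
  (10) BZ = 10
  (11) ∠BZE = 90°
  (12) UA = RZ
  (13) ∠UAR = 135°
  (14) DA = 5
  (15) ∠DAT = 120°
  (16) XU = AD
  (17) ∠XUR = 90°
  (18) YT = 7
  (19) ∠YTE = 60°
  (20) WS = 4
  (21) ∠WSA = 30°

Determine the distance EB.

Step 1: By the law of cosines on triangle ZAT: ZT² = 6² + 14² − 2·6·14·cos(60°) = 148, so ZT = 2·√37.
Step 2: By the law of cosines on triangle ZTE: ZE² = (2·√37)² + 2² − 2·2·√37·2·cos(90°) = 152, so ZE = 2·√38.
Step 3: By the law of cosines on triangle EZB: EB² = (2·√38)² + 10² − 2·2·√38·10·cos(90°) = 252, so EB = 6·√7.

Therefore, the length of EB = 6·√7.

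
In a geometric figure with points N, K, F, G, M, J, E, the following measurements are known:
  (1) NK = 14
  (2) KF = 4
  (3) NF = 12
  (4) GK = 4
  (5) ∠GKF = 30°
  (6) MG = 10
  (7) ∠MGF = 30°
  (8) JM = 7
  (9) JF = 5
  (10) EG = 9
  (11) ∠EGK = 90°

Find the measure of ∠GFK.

Step 1: By the law of cosines on triangle FKG: FG² = 4² + 4² − 2·4·4·cos(30°) = 4.29, so FG ≈ 2.07.
Step 2: By the inverse law of cosines on triangle GFK: cos(∠GFK) = (2.07² + 4² − 4²) / (2·2.07·4) = 4.29/16.56 = 0.2588, so ∠GFK = 75°.

Therefore, the measure of angle ∠GFK = 75°.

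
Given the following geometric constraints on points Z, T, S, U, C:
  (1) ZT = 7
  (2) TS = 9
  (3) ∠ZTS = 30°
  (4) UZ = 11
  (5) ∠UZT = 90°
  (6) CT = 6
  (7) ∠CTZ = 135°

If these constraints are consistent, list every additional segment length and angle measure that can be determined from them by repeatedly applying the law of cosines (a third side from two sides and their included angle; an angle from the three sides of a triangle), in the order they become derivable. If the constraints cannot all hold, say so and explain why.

The constraints are consistent. Derivable facts, in order:
After 1 step:
- TU = √170
- ZC ≈ 12.02
- ZS ≈ 4.57
After 2 steps:
- ∠CZT = 20.68°
- ∠SZT = 100.01°
- ∠TCZ = 24.32°
- ∠TSZ = 49.99°
- ∠TUZ = 32.47°
- ∠UTZ = 57.53°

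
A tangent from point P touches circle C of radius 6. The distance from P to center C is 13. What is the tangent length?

tangent = √(d² - r²) = √(13² - 6²) = √(169 - 36) = √133 = sqrt(133)

sqrt(133)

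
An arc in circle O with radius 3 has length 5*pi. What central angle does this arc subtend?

The full circumference is 2πr = 6*pi.
The arc is 5*pi / 6*pi = 5/6 of the full circle.
So the central angle = 5/6 × 360° = 300°.

300°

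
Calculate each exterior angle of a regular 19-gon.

Each exterior angle of a regular n-gon is 360 / n.
For n = 19: 360 / 19 = 360/19 degrees.

360/19 degrees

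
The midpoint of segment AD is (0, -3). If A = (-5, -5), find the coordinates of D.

Using the midpoint formula: M = ((x1 + x2)/2, (y1 + y2)/2)
We know M = (0, -3) and A = (-5, -5)
For x: 0 = (-5 + x2)/2, so x2 = 2*0 - -5 = 5
For y: -3 = (-5 + y2)/2, so y2 = 2*-3 - -5 = -1
D = (5, -1)

(5, -1)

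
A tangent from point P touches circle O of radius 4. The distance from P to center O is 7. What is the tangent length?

Let T be the point of tangency. Then OT ⊥ PT (radius ⊥ tangent).
In right triangle OTP: OP² = OT² + PT²
7² = 4² + PT²
PT² = 33, PT = sqrt(33)

sqrt(33)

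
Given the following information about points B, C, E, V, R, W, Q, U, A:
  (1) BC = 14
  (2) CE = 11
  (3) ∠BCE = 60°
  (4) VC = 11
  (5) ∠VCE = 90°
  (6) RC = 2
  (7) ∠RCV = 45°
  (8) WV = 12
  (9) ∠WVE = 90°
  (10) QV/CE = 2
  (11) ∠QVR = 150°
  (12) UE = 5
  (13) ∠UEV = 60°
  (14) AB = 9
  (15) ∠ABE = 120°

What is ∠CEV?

Step 1: By the law of cosines on triangle ECV: EV² = 11² + 11² − 2·11·11·cos(90°) = 242, so EV = 11·√2.
Step 2: By the inverse law of cosines on triangle CEV: cos(∠CEV) = (11² + (11·√2)² − 11²) / (2·11·11·√2) = 242/342.24 = 0.7071, so ∠CEV = 45°.

Therefore, the measure of angle ∠CEV = 45°.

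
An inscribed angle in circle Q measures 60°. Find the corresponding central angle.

Central angle = 2 × 60° = 120° (inscribed angle theorem).

120°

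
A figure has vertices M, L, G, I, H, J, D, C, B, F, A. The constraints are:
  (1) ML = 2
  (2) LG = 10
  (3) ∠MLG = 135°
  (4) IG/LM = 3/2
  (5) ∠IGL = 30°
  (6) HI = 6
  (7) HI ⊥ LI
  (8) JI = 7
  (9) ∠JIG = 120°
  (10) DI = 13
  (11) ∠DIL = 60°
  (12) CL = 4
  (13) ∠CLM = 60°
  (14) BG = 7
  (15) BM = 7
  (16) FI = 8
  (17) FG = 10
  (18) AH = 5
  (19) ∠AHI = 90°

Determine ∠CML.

Step 1: By the law of cosines on triangle MLC: MC² = 2² + 4² − 2·2·4·cos(60°) = 12, so MC = 2·√3.
Step 2: By the inverse law of cosines on triangle CML: cos(∠CML) = ((2·√3)² + 2² − 4²) / (2·2·√3·2) = 0/13.86 = 0, so ∠CML = 90°.

Therefore, the measure of angle ∠CML = 90°.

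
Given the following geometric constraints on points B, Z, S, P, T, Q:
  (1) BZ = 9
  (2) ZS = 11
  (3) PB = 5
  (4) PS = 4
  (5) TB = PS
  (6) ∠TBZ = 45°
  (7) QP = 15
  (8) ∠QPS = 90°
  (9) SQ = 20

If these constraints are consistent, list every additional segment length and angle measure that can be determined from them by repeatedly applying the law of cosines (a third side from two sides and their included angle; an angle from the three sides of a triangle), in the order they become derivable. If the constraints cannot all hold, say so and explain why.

These constraints are not satisfiable: by the triangle inequality in triangle PSQ, (4) PS = 4 and (7) QP = 15 force SQ ≤ 4 + 15 = 19, but (9) says SQ = 20. No planar figure meets all of them, so nothing further can be derived.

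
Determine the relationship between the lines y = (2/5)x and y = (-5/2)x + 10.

Slope of line 1: m1 = 2/5
Slope of line 2: m2 = -5/2
m1 * m2 = -1, so perpendicular.

Perpendicular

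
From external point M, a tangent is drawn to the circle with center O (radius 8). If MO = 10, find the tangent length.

The tangent, radius, and line from the external point to the center form a right triangle.
The right angle is where the tangent meets the radius.
By the Pythagorean theorem: tangent² + 8² = 10²
tangent² = 100 - 64 = 36
tangent = 6

6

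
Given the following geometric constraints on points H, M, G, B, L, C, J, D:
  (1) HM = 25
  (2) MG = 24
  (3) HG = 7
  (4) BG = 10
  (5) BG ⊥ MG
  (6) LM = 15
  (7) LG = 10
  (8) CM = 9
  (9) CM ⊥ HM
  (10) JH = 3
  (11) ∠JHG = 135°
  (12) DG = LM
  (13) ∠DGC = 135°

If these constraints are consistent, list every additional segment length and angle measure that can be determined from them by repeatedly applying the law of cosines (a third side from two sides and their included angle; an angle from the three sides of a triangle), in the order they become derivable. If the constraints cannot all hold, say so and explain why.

The constraints are consistent. Derivable facts, in order:
After 1 step:
- GJ ≈ 9.36
- HC ≈ 26.57
- MB = 26
- ∠GHM = 73.74°
- ∠GLM = 146.79°
- ∠GMH = 16.26°
- ∠GML = 13.19°
- ∠HGM = 90°
- ∠LGM = 20.02°
After 2 steps:
- ∠BMG = 22.62°
- ∠CHM = 19.8°
- ∠GBM = 67.38°
- ∠GJH = 31.91°
- ∠HCM = 70.2°
- ∠HGJ = 13.09°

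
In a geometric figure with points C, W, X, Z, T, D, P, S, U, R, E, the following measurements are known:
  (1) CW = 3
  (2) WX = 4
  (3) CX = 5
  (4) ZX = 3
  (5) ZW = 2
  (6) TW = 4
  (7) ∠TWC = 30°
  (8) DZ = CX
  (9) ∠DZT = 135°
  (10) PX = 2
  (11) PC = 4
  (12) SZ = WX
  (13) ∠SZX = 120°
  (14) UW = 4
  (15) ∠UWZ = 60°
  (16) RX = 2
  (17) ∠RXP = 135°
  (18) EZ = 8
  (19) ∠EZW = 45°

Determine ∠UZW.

Step 1: By the law of cosines on triangle ZWU: ZU² = 2² + 4² − 2·2·4·cos(60°) = 12, so ZU = 2·√3.
Step 2: By the inverse law of cosines on triangle UZW: cos(∠UZW) = ((2·√3)² + 2² − 4²) / (2·2·√3·2) = 0/13.86 = 0, so ∠UZW = 90°.

Therefore, the measure of angle ∠UZW = 90°.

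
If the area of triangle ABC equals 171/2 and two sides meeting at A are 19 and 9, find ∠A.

Area = (1/2) * a * b * sin(C)
sin(C) = 2 * Area / (a * b)
sin(C) = 2 * 171/2 / (19 * 9)
sin(C) = 1
C = arcsin(1) = 90°

90°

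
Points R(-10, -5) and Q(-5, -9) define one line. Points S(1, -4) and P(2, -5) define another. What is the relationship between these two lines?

Slope of line 1: m1 = (-9 - -5)/(-5 - -10) = -4/5 = -4/5
Slope of line 2: m2 = (-5 - -4)/(2 - 1) = -1/1 = -1
For parallel lines we need equal slopes: -4/5 != -1.
For perpendicular lines we need m1*m2 = -1: (-4/5)(-1) = 4/5 != -1.
Since neither condition holds, the lines are neither parallel nor perpendicular.

Neither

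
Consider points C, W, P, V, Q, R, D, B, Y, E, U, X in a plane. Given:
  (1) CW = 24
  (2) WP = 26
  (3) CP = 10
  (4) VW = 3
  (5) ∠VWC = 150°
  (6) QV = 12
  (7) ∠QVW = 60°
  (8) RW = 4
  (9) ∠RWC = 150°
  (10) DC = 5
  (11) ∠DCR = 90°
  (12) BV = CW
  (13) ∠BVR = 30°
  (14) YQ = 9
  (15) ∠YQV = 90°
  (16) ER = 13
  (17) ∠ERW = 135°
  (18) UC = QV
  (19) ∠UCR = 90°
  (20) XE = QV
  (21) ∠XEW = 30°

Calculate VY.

Step 1: By the law of cosines on triangle VQY: VY² = 12² + 9² − 2·12·9·cos(90°) = 225, so VY = 15.

Therefore, the length of VY = 15.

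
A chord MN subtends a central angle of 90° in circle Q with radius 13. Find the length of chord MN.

Chord = 2(13) sin(45°) = 13*sqrt(2)

13*sqrt(2)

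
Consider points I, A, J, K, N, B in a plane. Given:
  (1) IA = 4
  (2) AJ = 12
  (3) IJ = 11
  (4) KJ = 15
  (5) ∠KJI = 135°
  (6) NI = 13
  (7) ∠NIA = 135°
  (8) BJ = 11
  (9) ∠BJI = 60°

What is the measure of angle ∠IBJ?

Step 1: By the law of cosines on triangle BJI: BI² = 11² + 11² − 2·11·11·cos(60°) = 121, so BI = 11.
Step 2: By the inverse law of cosines on triangle IBJ: cos(∠IBJ) = (11² + 11² − 11²) / (2·11·11) = 121/242 = 0.5, so ∠IBJ = 60°.

Therefore, the measure of angle ∠IBJ = 60°.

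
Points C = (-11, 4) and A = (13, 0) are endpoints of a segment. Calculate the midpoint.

The midpoint is the point halfway along the segment.
Move half the horizontal distance: -11 + (13 - -11)/2 = -11 + 24/2 = 1
Move half the vertical distance: 4 + (0 - 4)/2 = 4 + -4/2 = 2
Midpoint = (1, 2)

(1, 2)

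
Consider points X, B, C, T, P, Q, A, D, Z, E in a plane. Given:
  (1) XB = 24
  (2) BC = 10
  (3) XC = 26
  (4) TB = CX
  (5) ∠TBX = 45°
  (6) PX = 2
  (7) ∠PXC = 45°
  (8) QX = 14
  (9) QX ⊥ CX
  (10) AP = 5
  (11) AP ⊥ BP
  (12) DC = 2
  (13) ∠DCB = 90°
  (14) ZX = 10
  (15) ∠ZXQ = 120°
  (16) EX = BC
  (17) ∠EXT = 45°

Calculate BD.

Step 1: By the law of cosines on triangle BCD: BD² = 10² + 2² − 2·10·2·cos(90°) = 104, so BD = 2·√26.

Therefore, the length of BD = 2·√26.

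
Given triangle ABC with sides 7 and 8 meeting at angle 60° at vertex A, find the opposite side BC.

By the law of cosines: BC^2 = AB^2 + AC^2 - 2*AB*AC*cos(A)
BC^2 = 7^2 + 8^2 - 2*7*8*cos(60°)
BC^2 = 49 + 64 - 112*(1/2)
BC^2 = 57
BC = sqrt(57)

sqrt(57)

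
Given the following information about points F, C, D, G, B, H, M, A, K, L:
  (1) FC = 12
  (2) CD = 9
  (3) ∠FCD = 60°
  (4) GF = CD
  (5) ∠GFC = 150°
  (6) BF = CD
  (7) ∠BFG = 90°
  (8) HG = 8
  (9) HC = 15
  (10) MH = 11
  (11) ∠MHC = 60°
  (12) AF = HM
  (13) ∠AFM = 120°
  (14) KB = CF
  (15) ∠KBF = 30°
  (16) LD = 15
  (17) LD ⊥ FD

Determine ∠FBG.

From the given relations: BF = CD = 9; GF = CD = 9.
Step 1: By the law of cosines on triangle BFG: BG² = 9² + 9² − 2·9·9·cos(90°) = 162, so BG = 9·√2.
Step 2: By the inverse law of cosines on triangle FBG: cos(∠FBG) = (9² + (9·√2)² − 9²) / (2·9·9·√2) = 162/229.1 = 0.7071, so ∠FBG = 45°.

Therefore, the measure of angle ∠FBG = 45°.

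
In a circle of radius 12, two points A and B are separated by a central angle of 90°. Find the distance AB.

Chord length = 2r sin(θ/2)
= 2 × 12 × sin(90°/2)
= 2 × 12 × sin(45°)
= 12*sqrt(2)

12*sqrt(2)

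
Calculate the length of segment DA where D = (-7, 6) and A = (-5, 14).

d = sqrt((-5 - -7)^2 + (14 - 6)^2)
d = sqrt(2^2 + 8^2)
d = sqrt(4 + 64)
d = sqrt(68) = 2*sqrt(17)

2*sqrt(17)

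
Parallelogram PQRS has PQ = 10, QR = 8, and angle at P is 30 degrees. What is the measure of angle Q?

In a parallelogram, consecutive angles are supplementary (sum to 180°).
angle Q = 180 - angle P
angle Q = 180 - 30
angle Q = 150 degrees

150 degrees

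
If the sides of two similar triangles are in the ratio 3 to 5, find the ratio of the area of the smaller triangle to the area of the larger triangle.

The ratio of areas of similar triangles equals the square of the side ratio.
Side ratio = 3:5
Area ratio = (3/5)^2 = 9/25 = 9:25

9:25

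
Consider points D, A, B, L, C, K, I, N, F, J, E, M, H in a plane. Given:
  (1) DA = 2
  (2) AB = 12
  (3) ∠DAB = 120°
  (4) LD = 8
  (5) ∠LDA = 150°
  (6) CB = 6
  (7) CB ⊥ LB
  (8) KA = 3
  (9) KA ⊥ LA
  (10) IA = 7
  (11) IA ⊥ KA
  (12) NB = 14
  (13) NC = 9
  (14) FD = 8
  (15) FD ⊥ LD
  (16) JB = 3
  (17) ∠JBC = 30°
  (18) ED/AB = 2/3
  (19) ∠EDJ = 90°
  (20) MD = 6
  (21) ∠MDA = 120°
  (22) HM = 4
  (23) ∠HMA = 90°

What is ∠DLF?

Step 1: By the law of cosines on triangle LDF: LF² = 8² + 8² − 2·8·8·cos(90°) = 128, so LF = 8·√2.
Step 2: By the inverse law of cosines on triangle DLF: cos(∠DLF) = (8² + (8·√2)² − 8²) / (2·8·8·√2) = 128/181.02 = 0.7071, so ∠DLF = 45°.

Therefore, the measure of angle ∠DLF = 45°.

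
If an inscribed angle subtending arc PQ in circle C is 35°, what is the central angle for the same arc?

The inscribed angle theorem states that a central angle is always twice any inscribed angle that subtends the same arc.
Since the inscribed angle is 35°, the central angle = 2 × 35° = 70°.

70°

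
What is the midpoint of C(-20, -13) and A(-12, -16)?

The midpoint is the average of the coordinates:
x: (-20 + -12)/2 = -16
y: (-13 + -16)/2 = -29/2
Midpoint = (-16, -29/2)

(-16, -29/2)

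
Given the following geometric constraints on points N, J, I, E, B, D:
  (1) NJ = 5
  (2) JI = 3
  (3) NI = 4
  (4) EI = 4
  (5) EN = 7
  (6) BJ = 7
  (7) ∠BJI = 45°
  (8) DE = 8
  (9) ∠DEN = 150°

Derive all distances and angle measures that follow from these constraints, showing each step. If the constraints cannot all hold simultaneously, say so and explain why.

The constraints are consistent.

Step 1: From NE = 7, ED = 8, and ∠NED = 150°, by the law of cosines:
  ND² = NE² + ED² - 2·NE·ED·cos(150°) = 49 + 64 + 96.99 = 210
  ND ≈ 14.49

Step 2: From IJ = 3, JB = 7, and ∠IJB = 45°, by the law of cosines:
  IB² = IJ² + JB² - 2·IJ·JB·cos(45°) = 9 + 49 - 29.7 = 28.3
  IB ≈ 5.32

Step 3: From NE = 7, NI = 4, EI = 4, by the inverse law of cosines:
  cos(∠ENI) = (NE² + NI² - EI²) / (2·NE·NI)
  ∠ENI = 28.96°

Step 4: From NI = 4, NJ = 5, IJ = 3, by the inverse law of cosines:
  cos(∠INJ) = (NI² + NJ² - IJ²) / (2·NI·NJ)
  ∠INJ = 36.87°

Step 5: From JI = 3, JN = 5, IN = 4, by the inverse law of cosines:
  cos(∠IJN) = (JI² + JN² - IN²) / (2·JI·JN)
  ∠IJN = 53.13°

Step 6: From IE = 4, IN = 4, EN = 7, by the inverse law of cosines:
  cos(∠EIN) = (IE² + IN² - EN²) / (2·IE·IN)
  ∠EIN = 122.09°

Step 7: From IJ = 3, IN = 4, JN = 5, by the inverse law of cosines:
  cos(∠JIN) = (IJ² + IN² - JN²) / (2·IJ·IN)
  ∠JIN = 90°

Step 8: From EI = 4, EN = 7, IN = 4, by the inverse law of cosines:
  cos(∠IEN) = (EI² + EN² - IN²) / (2·EI·EN)
  ∠IEN = 28.96°

Step 9: From ND = 14.49, NE = 7, DE = 8, by the inverse law of cosines:
  cos(∠DNE) = (ND² + NE² - DE²) / (2·ND·NE)
  ∠DNE = 16.02°

Step 10: From IB = 5.32, IJ = 3, BJ = 7, by the inverse law of cosines:
  cos(∠BIJ) = (IB² + IJ² - BJ²) / (2·IB·IJ)
  ∠BIJ = 111.5°

Step 11: From BI = 5.32, BJ = 7, IJ = 3, by the inverse law of cosines:
  cos(∠IBJ) = (BI² + BJ² - IJ²) / (2·BI·BJ)
  ∠IBJ = 23.5°

Step 12: From DE = 8, DN = 14.49, EN = 7, by the inverse law of cosines:
  cos(∠EDN) = (DE² + DN² - EN²) / (2·DE·DN)
  ∠EDN = 13.98°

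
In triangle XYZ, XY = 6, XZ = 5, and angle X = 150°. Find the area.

Area = (1/2) * XY * XZ * sin(X)
Area = (1/2) * 6 * 5 * sin(150°)
Area = (1/2) * 6 * 5 * 1/2
Area = 15/2

15/2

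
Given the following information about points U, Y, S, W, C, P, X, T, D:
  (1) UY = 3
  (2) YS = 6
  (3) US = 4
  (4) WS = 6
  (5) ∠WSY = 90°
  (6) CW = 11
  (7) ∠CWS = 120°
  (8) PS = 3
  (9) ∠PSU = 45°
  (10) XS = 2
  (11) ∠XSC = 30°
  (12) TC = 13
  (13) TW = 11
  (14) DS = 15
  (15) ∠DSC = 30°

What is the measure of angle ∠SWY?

Step 1: By the law of cosines on triangle WSY: WY² = 6² + 6² − 2·6·6·cos(90°) = 72, so WY = 6·√2.
Step 2: By the inverse law of cosines on triangle SWY: cos(∠SWY) = (6² + (6·√2)² − 6²) / (2·6·6·√2) = 72/101.82 = 0.7071, so ∠SWY = 45°.

Therefore, the measure of angle ∠SWY = 45°.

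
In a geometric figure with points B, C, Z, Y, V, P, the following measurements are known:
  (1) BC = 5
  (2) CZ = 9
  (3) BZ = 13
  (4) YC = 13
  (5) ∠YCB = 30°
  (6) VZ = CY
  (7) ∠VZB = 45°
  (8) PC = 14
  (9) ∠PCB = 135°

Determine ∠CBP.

Step 1: By the law of cosines on triangle BCP: BP² = 5² + 14² − 2·5·14·cos(135°) = 319.99, so BP ≈ 17.89.
Step 2: By the inverse law of cosines on triangle CBP: cos(∠CBP) = (5² + 17.89² − 14²) / (2·5·17.89) = 148.99/178.88 = 0.8329, so ∠CBP = 33.6°.

Therefore, the measure of angle ∠CBP = 33.6°.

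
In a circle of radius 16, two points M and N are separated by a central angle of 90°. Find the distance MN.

Drop a perpendicular from the center to the chord, bisecting both the chord and the central angle.
Each half-chord = r sin(θ/2) = 16 sin(45°).
The full chord = 2 × 16 × sin(45°) = 16*sqrt(2).

16*sqrt(2)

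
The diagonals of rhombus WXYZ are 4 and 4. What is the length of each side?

In a rhombus, the diagonals bisect each other perpendicularly, creating four congruent right triangles.
Each triangle has legs 2 (half of 4) and 2 (half of 4).
The hypotenuse of each right triangle is a side of the rhombus:
side = sqrt(2^2 + 2^2) = sqrt(8) = 2*sqrt(2)

2*sqrt(2)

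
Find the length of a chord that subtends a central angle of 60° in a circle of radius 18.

Drop a perpendicular from the center to the chord, bisecting both the chord and the central angle.
Each half-chord = r sin(θ/2) = 18 sin(30°).
The full chord = 2 × 18 × sin(30°) = 18.

18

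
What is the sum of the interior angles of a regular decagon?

The sum of interior angles of an n-sided polygon is (n - 2) * 180.
For n = 10: (10 - 2) * 180 = 8 * 180 = 1440 degrees.

1440 degrees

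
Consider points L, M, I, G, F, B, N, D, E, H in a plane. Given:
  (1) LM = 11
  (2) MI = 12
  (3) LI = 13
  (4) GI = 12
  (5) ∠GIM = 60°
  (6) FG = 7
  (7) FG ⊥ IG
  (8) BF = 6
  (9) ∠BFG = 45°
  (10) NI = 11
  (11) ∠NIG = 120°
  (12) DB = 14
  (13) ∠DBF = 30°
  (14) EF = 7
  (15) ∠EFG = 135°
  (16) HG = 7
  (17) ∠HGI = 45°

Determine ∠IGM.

Step 1: By the law of cosines on triangle GIM: GM² = 12² + 12² − 2·12·12·cos(60°) = 144, so GM = 12.
Step 2: By the inverse law of cosines on triangle IGM: cos(∠IGM) = (12² + 12² − 12²) / (2·12·12) = 144/288 = 0.5, so ∠IGM = 60°.

Therefore, the measure of angle ∠IGM = 60°.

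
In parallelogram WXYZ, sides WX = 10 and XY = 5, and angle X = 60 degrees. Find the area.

Area = a * b * sin(theta)
Area = 10 * 5 * sin(60 degrees)
Area = 50 * sqrt(3)/2
Area = 25*sqrt(3)

25*sqrt(3)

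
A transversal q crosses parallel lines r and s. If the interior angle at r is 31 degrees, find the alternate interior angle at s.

Alternate interior angles lie on opposite sides of the transversal, between the parallel lines.
By the alternate interior angle theorem, they are equal: 31 degrees.

31 degrees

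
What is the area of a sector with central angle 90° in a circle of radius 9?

Sector area = πr² × θ/360
= π × 9² × 1/4
= π × 81 × 1/4
= 81*pi/4

81*pi/4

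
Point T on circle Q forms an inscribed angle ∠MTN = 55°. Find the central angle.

Central angle = 2 × 55° = 110° (inscribed angle theorem).

110°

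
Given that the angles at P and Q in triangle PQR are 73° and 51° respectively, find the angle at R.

The interior angles sum to 180°: angle R = 180 - 73 - 51 = 56°.
The triangle is acute (angles 73°, 51°, 56°).

56 degrees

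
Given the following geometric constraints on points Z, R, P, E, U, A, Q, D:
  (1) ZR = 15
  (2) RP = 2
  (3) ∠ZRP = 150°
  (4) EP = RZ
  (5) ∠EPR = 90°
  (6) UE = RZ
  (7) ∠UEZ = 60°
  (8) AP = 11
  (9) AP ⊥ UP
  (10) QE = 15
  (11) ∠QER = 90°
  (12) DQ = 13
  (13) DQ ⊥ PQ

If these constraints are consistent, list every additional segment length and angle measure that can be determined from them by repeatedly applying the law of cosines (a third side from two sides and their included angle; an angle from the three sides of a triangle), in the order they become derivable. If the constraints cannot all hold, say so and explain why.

The constraints are consistent. Derivable facts, in order:
After 1 step:
- RE ≈ 15.13
- ZP ≈ 16.76
After 2 steps:
- RQ ≈ 21.31
- ∠ERP = 82.41°
- ∠PER = 7.59°
- ∠PZR = 3.42°
- ∠RPZ = 26.58°
After 3 steps:
- ∠EQR = 45.25°
- ∠ERQ = 44.75°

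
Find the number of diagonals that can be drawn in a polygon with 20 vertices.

Total line segments between 20 vertices = C(20,2) = 190.
Subtract the 20 sides: 190 - 20 = 170 diagonals.

170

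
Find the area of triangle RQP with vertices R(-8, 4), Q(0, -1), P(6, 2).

Shoelace: Area = (1/2)|-8(-1-2) + 0(2-4) + 6(4--1)| = (1/2)(54) = 27

27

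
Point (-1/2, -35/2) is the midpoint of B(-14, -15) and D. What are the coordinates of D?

Using the midpoint formula: M = ((x1 + x2)/2, (y1 + y2)/2)
We know M = (-1/2, -35/2) and B = (-14, -15)
For x: -1/2 = (-14 + x2)/2, so x2 = 2*-1/2 - -14 = 13
For y: -35/2 = (-15 + y2)/2, so y2 = 2*-35/2 - -15 = -20
D = (13, -20)

(13, -20)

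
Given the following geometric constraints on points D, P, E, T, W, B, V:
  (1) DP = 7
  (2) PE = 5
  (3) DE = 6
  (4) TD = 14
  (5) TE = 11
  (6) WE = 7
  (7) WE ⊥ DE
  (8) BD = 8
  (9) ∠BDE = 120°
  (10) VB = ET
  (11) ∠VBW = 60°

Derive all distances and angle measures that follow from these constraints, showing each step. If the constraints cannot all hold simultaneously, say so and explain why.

The constraints are consistent.

From the given relations:
  VB = ET = 11

Step 1: From DE = 6, EW = 7, and ∠DEW = 90°, by the law of cosines:
  DW² = DE² + EW² - 2·DE·EW·cos(90°) = 36 + 49 - 0 = 85
  DW = √85

Step 2: From ED = 6, DB = 8, and ∠EDB = 120°, by the law of cosines:
  EB² = ED² + DB² - 2·ED·DB·cos(120°) = 36 + 64 + 48 = 148
  EB = 2·√37

Step 3: From DE = 6, DP = 7, EP = 5, by the inverse law of cosines:
  cos(∠EDP) = (DE² + DP² - EP²) / (2·DE·DP)
  ∠EDP = 44.42°

Step 4: From DE = 6, DT = 14, ET = 11, by the inverse law of cosines:
  cos(∠EDT) = (DE² + DT² - ET²) / (2·DE·DT)
  ∠EDT = 48.65°

Step 5: From PD = 7, PE = 5, DE = 6, by the inverse law of cosines:
  cos(∠DPE) = (PD² + PE² - DE²) / (2·PD·PE)
  ∠DPE = 57.12°

Step 6: From ED = 6, EP = 5, DP = 7, by the inverse law of cosines:
  cos(∠DEP) = (ED² + EP² - DP²) / (2·ED·EP)
  ∠DEP = 78.46°

Step 7: From ED = 6, ET = 11, DT = 14, by the inverse law of cosines:
  cos(∠DET) = (ED² + ET² - DT²) / (2·ED·ET)
  ∠DET = 107.18°

Step 8: From TD = 14, TE = 11, DE = 6, by the inverse law of cosines:
  cos(∠DTE) = (TD² + TE² - DE²) / (2·TD·TE)
  ∠DTE = 24.17°

Step 9: From DE = 6, DW = √85, EW = 7, by the inverse law of cosines:
  cos(∠EDW) = (DE² + DW² - EW²) / (2·DE·DW)
  ∠EDW = 49.4°

Step 10: From EB = 2·√37, ED = 6, BD = 8, by the inverse law of cosines:
  cos(∠BED) = (EB² + ED² - BD²) / (2·EB·ED)
  ∠BED = 34.72°

Step 11: From WD = √85, WE = 7, DE = 6, by the inverse law of cosines:
  cos(∠DWE) = (WD² + WE² - DE²) / (2·WD·WE)
  ∠DWE = 40.6°

Step 12: From BD = 8, BE = 2·√37, DE = 6, by the inverse law of cosines:
  cos(∠DBE) = (BD² + BE² - DE²) / (2·BD·BE)
  ∠DBE = 25.28°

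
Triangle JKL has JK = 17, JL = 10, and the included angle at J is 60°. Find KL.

By the law of cosines: KL^2 = JK^2 + JL^2 - 2*JK*JL*cos(J)
KL^2 = 17^2 + 10^2 - 2*17*10*cos(60°)
KL^2 = 289 + 100 - 340*(1/2)
KL^2 = 219
KL = sqrt(219)

sqrt(219)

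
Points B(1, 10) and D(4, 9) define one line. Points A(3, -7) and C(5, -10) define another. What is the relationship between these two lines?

Slope of line 1: m1 = (9 - 10)/(4 - 1) = -1/3 = -1/3
Slope of line 2: m2 = (-10 - -7)/(5 - 3) = -3/2 = -3/2
For parallel lines we need equal slopes: -1/3 != -3/2.
For perpendicular lines we need m1*m2 = -1: (-1/3)(-3/2) = 1/2 != -1.
Since neither condition holds, the lines are neither parallel nor perpendicular.

Neither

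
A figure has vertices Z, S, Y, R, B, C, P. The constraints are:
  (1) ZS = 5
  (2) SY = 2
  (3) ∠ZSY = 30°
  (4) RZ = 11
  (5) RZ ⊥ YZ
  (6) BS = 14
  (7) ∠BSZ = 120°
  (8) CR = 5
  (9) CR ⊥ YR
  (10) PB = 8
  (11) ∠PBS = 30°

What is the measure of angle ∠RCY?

Step 1: By the law of cosines on triangle ZSY: ZY² = 5² + 2² − 2·5·2·cos(30°) = 11.68, so ZY ≈ 3.42.
Step 2: By the law of cosines on triangle RZY: RY² = 11² + 3.42² − 2·11·3.42·cos(90°) = 132.68, so RY ≈ 11.52.
Step 3: By the law of cosines on triangle CRY: CY² = 5² + 11.52² − 2·5·11.52·cos(90°) = 157.68, so CY ≈ 12.56.
Step 4: By the inverse law of cosines on triangle RCY: cos(∠RCY) = (5² + 12.56² − 11.52²) / (2·5·12.56) = 50/125.57 = 0.3982, so ∠RCY = 66.54°.

Therefore, the measure of angle ∠RCY = 66.54°.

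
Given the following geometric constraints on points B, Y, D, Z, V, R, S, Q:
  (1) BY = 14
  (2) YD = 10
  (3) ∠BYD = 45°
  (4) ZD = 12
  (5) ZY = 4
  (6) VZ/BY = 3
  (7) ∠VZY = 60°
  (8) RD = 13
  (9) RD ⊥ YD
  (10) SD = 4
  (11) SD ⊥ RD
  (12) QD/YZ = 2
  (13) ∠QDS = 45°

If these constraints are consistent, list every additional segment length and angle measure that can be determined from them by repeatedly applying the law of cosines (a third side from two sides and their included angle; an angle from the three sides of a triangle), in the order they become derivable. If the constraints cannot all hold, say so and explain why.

The constraints are consistent. Derivable facts, in order:
After 1 step:
- BD ≈ 9.9
- RS = √185
- SQ ≈ 5.89
- YR ≈ 16.4
- YV ≈ 40.15
- ∠DYZ = 110.49°
- ∠DZY = 51.32°
- ∠YDZ = 18.19°
After 2 steps:
- ∠BDY = 89.42°
- ∠DBY = 45.58°
- ∠DQS = 28.68°
- ∠DRS = 17.1°
- ∠DRY = 37.57°
- ∠DSQ = 106.32°
- ∠DSR = 72.9°
- ∠DYR = 52.43°
- ∠VYZ = 115.05°
- ∠YVZ = 4.95°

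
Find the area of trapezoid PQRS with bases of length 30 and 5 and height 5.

A trapezoid's area equals the midsegment times the height.
The midsegment is (30 + 5) / 2 = 35/2.
Area = 35/2 * 5 = 175/2.

175/2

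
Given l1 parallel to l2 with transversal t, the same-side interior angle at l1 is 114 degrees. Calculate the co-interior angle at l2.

Co-interior angles sum to 180: 180 - 114 = 66 degrees.

66 degrees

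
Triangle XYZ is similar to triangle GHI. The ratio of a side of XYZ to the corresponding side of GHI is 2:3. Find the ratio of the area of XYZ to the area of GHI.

Area scales with the square of linear dimensions. If every length is multiplied by 2/3, then the area is multiplied by (2/3)^2 = 4/9.
The area ratio is 4:9.

4:9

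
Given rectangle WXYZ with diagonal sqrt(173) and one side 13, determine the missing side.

Using the Pythagorean theorem: d^2 = a^2 + b^2
b^2 = d^2 - a^2
b^2 = 173 - 169
b^2 = 4
b = sqrt(4) = 2

2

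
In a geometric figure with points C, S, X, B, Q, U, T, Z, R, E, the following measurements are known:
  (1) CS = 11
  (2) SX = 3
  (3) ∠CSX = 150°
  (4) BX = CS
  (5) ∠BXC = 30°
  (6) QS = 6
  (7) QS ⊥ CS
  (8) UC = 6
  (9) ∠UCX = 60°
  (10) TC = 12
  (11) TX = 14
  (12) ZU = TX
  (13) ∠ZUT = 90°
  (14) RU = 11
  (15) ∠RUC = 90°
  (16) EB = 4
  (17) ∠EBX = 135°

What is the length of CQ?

Step 1: By the law of cosines on triangle CSQ: CQ² = 11² + 6² − 2·11·6·cos(90°) = 157, so CQ = √157.

Therefore, the length of CQ = √157.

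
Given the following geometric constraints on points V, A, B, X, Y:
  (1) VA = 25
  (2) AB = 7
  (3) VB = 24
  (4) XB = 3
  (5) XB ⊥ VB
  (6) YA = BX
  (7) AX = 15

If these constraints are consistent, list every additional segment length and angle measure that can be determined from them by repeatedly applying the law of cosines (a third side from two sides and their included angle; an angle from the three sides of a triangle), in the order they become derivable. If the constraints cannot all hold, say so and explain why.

These constraints are not satisfiable: by the triangle inequality in triangle BAX, (2) AB = 7 and (4) XB = 3 force AX ≤ 7 + 3 = 10, but (7) says AX = 15. No planar figure meets all of them, so nothing further can be derived.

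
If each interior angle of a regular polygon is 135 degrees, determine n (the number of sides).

Exterior angle = 180 - 135 = 45. n = 360 / 45 = 8.

8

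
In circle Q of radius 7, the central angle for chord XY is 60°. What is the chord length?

Drop a perpendicular from the center to the chord, bisecting both the chord and the central angle.
Each half-chord = r sin(θ/2) = 7 sin(30°).
The full chord = 2 × 7 × sin(30°) = 7.

7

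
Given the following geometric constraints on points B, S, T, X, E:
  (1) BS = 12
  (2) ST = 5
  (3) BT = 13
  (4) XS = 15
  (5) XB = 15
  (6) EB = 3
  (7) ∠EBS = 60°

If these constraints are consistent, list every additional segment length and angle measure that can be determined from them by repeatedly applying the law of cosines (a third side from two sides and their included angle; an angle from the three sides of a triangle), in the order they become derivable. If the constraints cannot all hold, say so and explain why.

The constraints are consistent. Derivable facts, in order:
After 1 step:
- SE = 3·√13
- ∠BST = 90°
- ∠BSX = 66.42°
- ∠BTS = 67.38°
- ∠BXS = 47.16°
- ∠SBT = 22.62°
- ∠SBX = 66.42°
After 2 steps:
- ∠BES = 106.1°
- ∠BSE = 13.9°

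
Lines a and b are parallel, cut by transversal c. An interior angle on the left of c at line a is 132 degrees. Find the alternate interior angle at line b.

Alternate interior angles lie on opposite sides of the transversal, between the parallel lines.
By the alternate interior angle theorem, they are equal: 132 degrees.

132 degrees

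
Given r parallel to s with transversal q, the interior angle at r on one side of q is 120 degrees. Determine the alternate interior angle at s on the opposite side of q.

Alternate interior angles lie on opposite sides of the transversal, between the parallel lines.
By the alternate interior angle theorem, they are equal: 120 degrees.

120 degrees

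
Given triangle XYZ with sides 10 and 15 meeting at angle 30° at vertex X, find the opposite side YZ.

When two sides and the included angle are known, the law of cosines gives the third side.
c^2 = a^2 + b^2 - 2ab cos(C) generalizes the Pythagorean theorem to non-right triangles.
Here: YZ^2 = 100 + 225 - 300*(sqrt(3)/2) = 325 - 150*sqrt(3)
YZ = 5*sqrt(13 - 6*sqrt(3))

5*sqrt(13 - 6*sqrt(3))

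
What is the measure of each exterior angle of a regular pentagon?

Each exterior angle of a regular n-gon is 360 / n.
For n = 5: 360 / 5 = 72 degrees.

72 degrees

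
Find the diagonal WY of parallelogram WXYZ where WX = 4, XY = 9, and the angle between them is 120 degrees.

The diagonal of a parallelogram can be found by treating two adjacent sides and the diagonal as a triangle.
Applying the law of cosines with sides 4, 9 and included angle 120°:
d^2 = 16 + 81 - 72*cos(120°) = 133
d = sqrt(133)

sqrt(133)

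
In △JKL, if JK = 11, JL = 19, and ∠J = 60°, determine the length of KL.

Law of cosines: KL^2 = 11^2 + 19^2 - 2(11)(19)cos(60°) = 273, so KL = sqrt(273).

sqrt(273)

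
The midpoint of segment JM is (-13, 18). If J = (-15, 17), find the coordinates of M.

Using the midpoint formula: M = ((x1 + x2)/2, (y1 + y2)/2)
We know M = (-13, 18) and J = (-15, 17)
For x: -13 = (-15 + x2)/2, so x2 = 2*-13 - -15 = -11
For y: 18 = (17 + y2)/2, so y2 = 2*18 - 17 = 19
M = (-11, 19)

(-11, 19)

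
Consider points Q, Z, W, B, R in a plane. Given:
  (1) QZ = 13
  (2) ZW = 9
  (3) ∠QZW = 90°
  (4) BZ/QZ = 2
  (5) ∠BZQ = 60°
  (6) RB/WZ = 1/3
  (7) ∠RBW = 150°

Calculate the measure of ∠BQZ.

From the given relations: BZ = 2·QZ = 2·13 = 26.
Step 1: By the law of cosines on triangle QZB: QB² = 13² + 26² − 2·13·26·cos(60°) = 507, so QB = 13·√3.
Step 2: By the inverse law of cosines on triangle BQZ: cos(∠BQZ) = ((13·√3)² + 13² − 26²) / (2·13·√3·13) = 0/585.43 = 0, so ∠BQZ = 90°.

Therefore, the measure of angle ∠BQZ = 90°.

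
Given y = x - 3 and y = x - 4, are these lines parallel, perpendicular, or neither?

Slope of line 1: m1 = 1
Slope of line 2: m2 = 1
Since m1 = m2 = 1, the lines are parallel.

Parallel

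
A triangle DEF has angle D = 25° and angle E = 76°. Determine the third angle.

angle F = 180 - 25 - 76 = 79 degrees.

79 degrees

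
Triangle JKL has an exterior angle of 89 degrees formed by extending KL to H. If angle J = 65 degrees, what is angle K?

angle K = 89 - 65 = 24 degrees (exterior angle theorem).

24 degrees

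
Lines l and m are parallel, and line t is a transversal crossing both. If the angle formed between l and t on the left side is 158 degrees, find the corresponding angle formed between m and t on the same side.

Corresponding angles are equal: 158 degrees.

158 degrees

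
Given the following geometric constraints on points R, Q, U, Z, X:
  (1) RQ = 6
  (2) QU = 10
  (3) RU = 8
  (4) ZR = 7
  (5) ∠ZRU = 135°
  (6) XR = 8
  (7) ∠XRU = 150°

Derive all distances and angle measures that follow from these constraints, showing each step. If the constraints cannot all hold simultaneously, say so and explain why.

The constraints are consistent.

Step 1: From UR = 8, RZ = 7, and ∠URZ = 135°, by the law of cosines:
  UZ² = UR² + RZ² - 2·UR·RZ·cos(135°) = 64 + 49 + 79.2 = 192.2
  UZ ≈ 13.86

Step 2: From UR = 8, RX = 8, and ∠URX = 150°, by the law of cosines:
  UX² = UR² + RX² - 2·UR·RX·cos(150°) = 64 + 64 + 110.9 = 238.9
  UX ≈ 15.45

Step 3: From RQ = 6, RU = 8, QU = 10, by the inverse law of cosines:
  cos(∠QRU) = (RQ² + RU² - QU²) / (2·RQ·RU)
  ∠QRU = 90°

Step 4: From QR = 6, QU = 10, RU = 8, by the inverse law of cosines:
  cos(∠RQU) = (QR² + QU² - RU²) / (2·QR·QU)
  ∠RQU = 53.13°

Step 5: From UQ = 10, UR = 8, QR = 6, by the inverse law of cosines:
  cos(∠QUR) = (UQ² + UR² - QR²) / (2·UQ·UR)
  ∠QUR = 36.87°

Step 6: From UR = 8, UX = 15.45, RX = 8, by the inverse law of cosines:
  cos(∠RUX) = (UR² + UX² - RX²) / (2·UR·UX)
  ∠RUX = 15°

Step 7: From UR = 8, UZ = 13.86, RZ = 7, by the inverse law of cosines:
  cos(∠RUZ) = (UR² + UZ² - RZ²) / (2·UR·UZ)
  ∠RUZ = 20.92°

Step 8: From ZR = 7, ZU = 13.86, RU = 8, by the inverse law of cosines:
  cos(∠RZU) = (ZR² + ZU² - RU²) / (2·ZR·ZU)
  ∠RZU = 24.08°

Step 9: From XR = 8, XU = 15.45, RU = 8, by the inverse law of cosines:
  cos(∠RXU) = (XR² + XU² - RU²) / (2·XR·XU)
  ∠RXU = 15°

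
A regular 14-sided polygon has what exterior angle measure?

Each exterior angle of a regular n-gon is 360 / n.
For n = 14: 360 / 14 = 180/7 degrees.

180/7 degrees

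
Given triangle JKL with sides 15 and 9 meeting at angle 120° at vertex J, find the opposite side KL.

When two sides and the included angle are known, the law of cosines gives the third side.
c^2 = a^2 + b^2 - 2ab cos(C) generalizes the Pythagorean theorem to non-right triangles.
Here: KL^2 = 225 + 81 - 270*(-1/2) = 441
KL = 21

21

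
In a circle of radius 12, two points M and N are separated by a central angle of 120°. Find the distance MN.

Chord length = 2r sin(θ/2)
= 2 × 12 × sin(120°/2)
= 2 × 12 × sin(60°)
= 12*sqrt(3)

12*sqrt(3)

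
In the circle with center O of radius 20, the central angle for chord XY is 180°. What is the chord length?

Drop a perpendicular from the center to the chord, bisecting both the chord and the central angle.
Each half-chord = r sin(θ/2) = 20 sin(90°).
The full chord = 2 × 20 × sin(90°) = 40.

40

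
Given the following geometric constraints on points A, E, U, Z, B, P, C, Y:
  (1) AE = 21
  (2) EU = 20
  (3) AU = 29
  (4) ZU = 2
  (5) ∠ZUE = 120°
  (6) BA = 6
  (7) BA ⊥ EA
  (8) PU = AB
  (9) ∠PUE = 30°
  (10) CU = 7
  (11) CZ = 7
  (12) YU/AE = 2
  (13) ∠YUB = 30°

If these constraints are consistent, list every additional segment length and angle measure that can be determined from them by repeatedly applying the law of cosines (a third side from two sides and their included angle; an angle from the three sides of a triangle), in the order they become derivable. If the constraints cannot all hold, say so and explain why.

The constraints are consistent. Derivable facts, in order:
After 1 step:
- EB = 3·√53
- EP ≈ 15.1
- EZ = 2·√111
- ∠AEU = 90°
- ∠AUE = 46.4°
- ∠CUZ = 81.79°
- ∠CZU = 81.79°
- ∠EAU = 43.6°
- ∠UCZ = 16.43°
After 2 steps:
- ∠ABE = 74.05°
- ∠AEB = 15.95°
- ∠EPU = 138.54°
- ∠EZU = 55.28°
- ∠PEU = 11.46°
- ∠UEZ = 4.72°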